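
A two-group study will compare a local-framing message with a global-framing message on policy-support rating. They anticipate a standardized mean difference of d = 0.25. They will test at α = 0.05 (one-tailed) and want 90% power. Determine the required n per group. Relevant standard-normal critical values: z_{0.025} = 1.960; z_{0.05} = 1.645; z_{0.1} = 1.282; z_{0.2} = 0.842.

n = 275 per group

For two independent groups with equal n: n = 2·((z_{α} + z_β) / d)².
z_{α} + z_β = 1.645 + 1.282 = 2.927.
n = 2 × (2.927 / 0.25)² = 2 × 11.708² = 2 × 137.08 = 274.2.
Round up to the next whole participant.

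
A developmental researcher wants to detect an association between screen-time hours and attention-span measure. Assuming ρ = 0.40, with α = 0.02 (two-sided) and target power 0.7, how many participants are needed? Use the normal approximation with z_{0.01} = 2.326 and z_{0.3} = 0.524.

n = 49

Fisher's z: C = ½·ln((1+r)/(1−r)) = ½·ln(2.3333) = 0.4236.
n = ((z_{α/2} + z_β)/C)² + 3.
(2.326 + 0.524) / 0.4236 = 2.850 / 0.4236 = 6.728.
n = 6.728² + 3 = 45.27 + 3 = 48.3.
Round up.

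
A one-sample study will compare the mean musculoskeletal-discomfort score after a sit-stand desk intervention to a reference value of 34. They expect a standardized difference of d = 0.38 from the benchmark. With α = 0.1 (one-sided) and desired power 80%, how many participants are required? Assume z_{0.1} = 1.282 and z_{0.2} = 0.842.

n = 32

For a one-sample test: n = ((z_{α} + z_β) / d)².
z_{α} + z_β = 1.282 + 0.842 = 2.124.
n = (2.124 / 0.38)² = 5.589² = 31.24.
Round up.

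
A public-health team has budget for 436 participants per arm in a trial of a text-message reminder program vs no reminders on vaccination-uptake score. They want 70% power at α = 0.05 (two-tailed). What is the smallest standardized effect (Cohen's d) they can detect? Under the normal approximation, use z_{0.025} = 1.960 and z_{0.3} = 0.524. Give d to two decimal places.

d_min ≈ 0.17

For two independent groups of n = 436 each: d_min = (z_{α/2} + z_β)·√(2/n).
z-sum = 1.960 + 0.524 = 2.484.
d_min = 2.484 × √(2/436) = 2.484 × 0.0677 = 0.168.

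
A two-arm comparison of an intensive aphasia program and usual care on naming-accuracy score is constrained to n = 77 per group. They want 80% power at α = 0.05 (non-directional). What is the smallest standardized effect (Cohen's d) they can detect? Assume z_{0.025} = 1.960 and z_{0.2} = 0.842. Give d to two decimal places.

For two independent groups of n = 77 each: d_min = (z_{α/2} + z_β)·√(2/n).
z-sum = 1.960 + 0.842 = 2.802.
d_min = 2.802 × √(2/77) = 2.802 × 0.1612 = 0.452.

d_min ≈ 0.45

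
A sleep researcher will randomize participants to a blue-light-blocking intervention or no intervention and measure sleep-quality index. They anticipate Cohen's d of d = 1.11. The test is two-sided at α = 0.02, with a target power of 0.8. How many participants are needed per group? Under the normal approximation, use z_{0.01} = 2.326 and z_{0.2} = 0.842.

n = 17 per group

For two independent groups with equal n: n = 2·((z_{α/2} + z_β) / d)².
z_{α/2} + z_β = 2.326 + 0.842 = 3.168.
n = 2 × (3.168 / 1.11)² = 2 × 2.854² = 2 × 8.15 = 16.3.
Round up to the next whole participant.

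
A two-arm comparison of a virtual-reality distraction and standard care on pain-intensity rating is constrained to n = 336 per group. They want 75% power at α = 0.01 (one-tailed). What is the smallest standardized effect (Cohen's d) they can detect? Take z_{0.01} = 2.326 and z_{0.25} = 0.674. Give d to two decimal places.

For two independent groups of n = 336 each: d_min = (z_{α} + z_β)·√(2/n).
z-sum = 2.326 + 0.674 = 3.000.
d_min = 3.000 × √(2/336) = 3.000 × 0.0772 = 0.231.

d_min ≈ 0.23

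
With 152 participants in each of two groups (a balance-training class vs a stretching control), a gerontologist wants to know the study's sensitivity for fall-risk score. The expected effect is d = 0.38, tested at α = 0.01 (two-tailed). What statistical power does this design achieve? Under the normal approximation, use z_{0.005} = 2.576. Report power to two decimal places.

power ≈ 0.77

For two equal groups, power = Φ(d·√(n/2) − z_{α/2}).
d·√(n/2) = 0.38 × √(152/2) = 0.38 × 8.718 = 3.313.
z_β = 3.313 − 2.576 = 0.737.
Power = Φ(0.737) = 0.769.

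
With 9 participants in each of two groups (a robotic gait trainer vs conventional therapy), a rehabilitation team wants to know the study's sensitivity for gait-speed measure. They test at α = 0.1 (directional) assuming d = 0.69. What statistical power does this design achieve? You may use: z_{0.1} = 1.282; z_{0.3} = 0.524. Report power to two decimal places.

power ≈ 0.57

For two equal groups, power = Φ(d·√(n/2) − z_{α}).
d·√(n/2) = 0.69 × √(9/2) = 0.69 × 2.121 = 1.464.
z_β = 1.464 − 1.282 = 0.182.
Power = Φ(0.182) = 0.572.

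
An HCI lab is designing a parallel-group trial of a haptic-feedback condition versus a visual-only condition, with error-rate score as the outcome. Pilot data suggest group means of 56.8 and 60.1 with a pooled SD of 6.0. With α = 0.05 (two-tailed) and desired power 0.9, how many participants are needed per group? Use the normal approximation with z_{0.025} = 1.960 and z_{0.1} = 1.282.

Cohen's d = |M₁ − M₂| / SD_pooled = |56.8 − 60.1| / 6.0 = 3.3 / 6.0 = 0.550.
For two independent groups with equal n: n = 2·((z_{α/2} + z_β) / d)².
z_{α/2} + z_β = 1.960 + 1.282 = 3.242.
n = 2 × (3.242 / 0.550)² = 2 × 5.895² = 2 × 34.75 = 69.5.
Round up to the next whole participant.

n = 70 per group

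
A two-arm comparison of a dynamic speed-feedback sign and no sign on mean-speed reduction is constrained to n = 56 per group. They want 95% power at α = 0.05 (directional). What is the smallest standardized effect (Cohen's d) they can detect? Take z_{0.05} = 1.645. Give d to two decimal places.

For two independent groups of n = 56 each: d_min = (z_{α} + z_β)·√(2/n).
z-sum = 1.645 + 1.645 = 3.290.
d_min = 3.290 × √(2/56) = 3.290 × 0.1890 = 0.622.

d_min ≈ 0.62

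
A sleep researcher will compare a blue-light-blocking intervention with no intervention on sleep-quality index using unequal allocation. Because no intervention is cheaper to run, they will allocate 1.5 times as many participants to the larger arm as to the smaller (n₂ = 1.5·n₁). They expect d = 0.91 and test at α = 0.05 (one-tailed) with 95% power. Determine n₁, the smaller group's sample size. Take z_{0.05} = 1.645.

n₁ = 22

With allocation ratio k = n₂/n₁ = 1.5, Var(x̄₁−x̄₂) = σ²(1/n₁ + 1/(k·n₁)) = σ²·(k+1)/(k·n₁).
So n₁ = (1 + 1/k)·((z_{α} + z_β)/d)² = 1.667 × (3.290/0.91)².
n₁ = 1.667 × 13.07 = 21.8.
Round up: n₁ = 22, giving n₂ = 1.5 × 22 = 33.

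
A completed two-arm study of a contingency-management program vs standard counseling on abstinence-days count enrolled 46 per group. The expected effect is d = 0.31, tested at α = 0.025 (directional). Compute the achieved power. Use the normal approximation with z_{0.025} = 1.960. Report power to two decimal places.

power ≈ 0.32

For two equal groups, power = Φ(d·√(n/2) − z_{α}).
d·√(n/2) = 0.31 × √(46/2) = 0.31 × 4.796 = 1.487.
z_β = 1.487 − 1.960 = -0.473.
Power = Φ(-0.473) = 0.318.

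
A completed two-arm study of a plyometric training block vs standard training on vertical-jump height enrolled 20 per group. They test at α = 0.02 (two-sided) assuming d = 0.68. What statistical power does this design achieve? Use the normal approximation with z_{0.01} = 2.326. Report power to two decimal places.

power ≈ 0.43

For two equal groups, power = Φ(d·√(n/2) − z_{α/2}).
d·√(n/2) = 0.68 × √(20/2) = 0.68 × 3.162 = 2.150.
z_β = 2.150 − 2.326 = -0.176.
Power = Φ(-0.176) = 0.430.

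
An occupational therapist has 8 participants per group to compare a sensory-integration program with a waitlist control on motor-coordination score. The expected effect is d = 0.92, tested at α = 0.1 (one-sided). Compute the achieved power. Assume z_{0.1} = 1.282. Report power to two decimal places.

power ≈ 0.71

For two equal groups, power = Φ(d·√(n/2) − z_{α}).
d·√(n/2) = 0.92 × √(8/2) = 0.92 × 2.000 = 1.840.
z_β = 1.840 − 1.282 = 0.558.
Power = Φ(0.558) = 0.712.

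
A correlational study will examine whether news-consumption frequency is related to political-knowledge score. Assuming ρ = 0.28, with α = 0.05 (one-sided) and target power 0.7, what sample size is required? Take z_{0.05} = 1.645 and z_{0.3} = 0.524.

n = 60

Fisher's z: C = ½·ln((1+r)/(1−r)) = ½·ln(1.7778) = 0.2877.
n = ((z_{α} + z_β)/C)² + 3.
(1.645 + 0.524) / 0.2877 = 2.169 / 0.2877 = 7.539.
n = 7.539² + 3 = 56.84 + 3 = 59.8.
Round up.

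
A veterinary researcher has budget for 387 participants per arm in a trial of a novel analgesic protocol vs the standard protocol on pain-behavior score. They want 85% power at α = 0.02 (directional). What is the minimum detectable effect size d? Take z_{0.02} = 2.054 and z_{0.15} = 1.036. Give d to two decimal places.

For two independent groups of n = 387 each: d_min = (z_{α} + z_β)·√(2/n).
z-sum = 2.054 + 1.036 = 3.090.
d_min = 3.090 × √(2/387) = 3.090 × 0.0719 = 0.222.

d_min ≈ 0.22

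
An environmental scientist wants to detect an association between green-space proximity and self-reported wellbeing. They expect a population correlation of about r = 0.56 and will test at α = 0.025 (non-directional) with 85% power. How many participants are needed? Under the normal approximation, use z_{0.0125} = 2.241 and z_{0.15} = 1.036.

n = 30

Fisher's z: C = ½·ln((1+r)/(1−r)) = ½·ln(3.5455) = 0.6328.
n = ((z_{α/2} + z_β)/C)² + 3.
(2.241 + 1.036) / 0.6328 = 3.277 / 0.6328 = 5.179.
n = 5.179² + 3 = 26.82 + 3 = 29.8.
Round up.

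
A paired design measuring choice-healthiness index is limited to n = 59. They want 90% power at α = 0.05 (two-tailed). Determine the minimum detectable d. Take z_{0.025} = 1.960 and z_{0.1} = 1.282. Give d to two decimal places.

d_min ≈ 0.42

For a single sample (or paired design) of n = 59: d_min = (z_{α/2} + z_β)/√n.
z-sum = 1.960 + 1.282 = 3.242.
d_min = 3.242 / √59 = 3.242 / 7.681 = 0.422.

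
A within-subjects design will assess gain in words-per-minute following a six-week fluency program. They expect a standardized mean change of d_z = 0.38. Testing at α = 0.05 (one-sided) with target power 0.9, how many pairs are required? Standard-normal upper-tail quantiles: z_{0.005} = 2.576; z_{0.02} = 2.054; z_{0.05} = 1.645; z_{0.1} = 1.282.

For a paired (one-sample on differences) test: n = ((z_{α} + z_β) / d)².
z_{α} + z_β = 1.645 + 1.282 = 2.927.
n = (2.927 / 0.38)² = 7.703² = 59.33.
Round up.

n = 60 pairs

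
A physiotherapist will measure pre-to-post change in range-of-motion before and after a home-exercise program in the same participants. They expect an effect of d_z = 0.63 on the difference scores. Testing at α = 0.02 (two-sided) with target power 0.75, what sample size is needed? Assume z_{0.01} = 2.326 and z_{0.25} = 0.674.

n = 23 pairs

For a paired (one-sample on differences) test: n = ((z_{α/2} + z_β) / d)².
z_{α/2} + z_β = 2.326 + 0.674 = 3.000.
n = (3.000 / 0.63)² = 4.762² = 22.68.
Round up.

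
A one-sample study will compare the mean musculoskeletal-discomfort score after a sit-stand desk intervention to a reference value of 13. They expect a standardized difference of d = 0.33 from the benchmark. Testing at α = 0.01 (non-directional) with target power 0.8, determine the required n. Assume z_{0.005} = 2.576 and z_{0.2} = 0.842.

n = 108

For a one-sample test: n = ((z_{α/2} + z_β) / d)².
z_{α/2} + z_β = 2.576 + 0.842 = 3.418.
n = (3.418 / 0.33)² = 10.358² = 107.28.
Round up.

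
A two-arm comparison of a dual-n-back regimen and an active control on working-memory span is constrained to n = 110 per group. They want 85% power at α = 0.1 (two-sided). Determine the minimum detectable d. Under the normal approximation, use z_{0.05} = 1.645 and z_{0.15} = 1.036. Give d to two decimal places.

d_min ≈ 0.36

For two independent groups of n = 110 each: d_min = (z_{α/2} + z_β)·√(2/n).
z-sum = 1.645 + 1.036 = 2.681.
d_min = 2.681 × √(2/110) = 2.681 × 0.1348 = 0.362.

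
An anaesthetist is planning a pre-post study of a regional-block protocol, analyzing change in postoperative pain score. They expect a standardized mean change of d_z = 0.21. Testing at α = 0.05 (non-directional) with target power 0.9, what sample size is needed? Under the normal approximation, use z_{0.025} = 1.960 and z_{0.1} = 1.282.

For a paired (one-sample on differences) test: n = ((z_{α/2} + z_β) / d)².
z_{α/2} + z_β = 1.960 + 1.282 = 3.242.
n = (3.242 / 0.21)² = 15.438² = 238.33.
Round up.

n = 239 pairs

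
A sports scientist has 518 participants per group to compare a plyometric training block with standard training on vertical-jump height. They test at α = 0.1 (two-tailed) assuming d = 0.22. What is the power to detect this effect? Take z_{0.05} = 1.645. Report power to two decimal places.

power ≈ 0.97

For two equal groups, power = Φ(d·√(n/2) − z_{α/2}).
d·√(n/2) = 0.22 × √(518/2) = 0.22 × 16.093 = 3.541.
z_β = 3.541 − 1.645 = 1.896.
Power = Φ(1.896) = 0.971.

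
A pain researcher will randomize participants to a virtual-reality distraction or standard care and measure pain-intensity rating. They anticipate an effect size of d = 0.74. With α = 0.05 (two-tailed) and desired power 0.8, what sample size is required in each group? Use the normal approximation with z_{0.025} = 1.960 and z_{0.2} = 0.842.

For two independent groups with equal n: n = 2·((z_{α/2} + z_β) / d)².
z_{α/2} + z_β = 1.960 + 0.842 = 2.802.
n = 2 × (2.802 / 0.74)² = 2 × 3.786² = 2 × 14.34 = 28.7.
Round up to the next whole participant.

n = 29 per group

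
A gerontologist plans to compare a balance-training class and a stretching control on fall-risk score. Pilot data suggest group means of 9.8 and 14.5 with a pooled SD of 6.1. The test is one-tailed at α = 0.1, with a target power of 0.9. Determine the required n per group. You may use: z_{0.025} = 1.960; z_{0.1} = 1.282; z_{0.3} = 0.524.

n = 23 per group

Cohen's d = |M₁ − M₂| / SD_pooled = |9.8 − 14.5| / 6.1 = 4.7 / 6.1 = 0.770.
For two independent groups with equal n: n = 2·((z_{α} + z_β) / d)².
z_{α} + z_β = 1.282 + 1.282 = 2.564.
n = 2 × (2.564 / 0.770)² = 2 × 3.330² = 2 × 11.09 = 22.2.
Round up to the next whole participant.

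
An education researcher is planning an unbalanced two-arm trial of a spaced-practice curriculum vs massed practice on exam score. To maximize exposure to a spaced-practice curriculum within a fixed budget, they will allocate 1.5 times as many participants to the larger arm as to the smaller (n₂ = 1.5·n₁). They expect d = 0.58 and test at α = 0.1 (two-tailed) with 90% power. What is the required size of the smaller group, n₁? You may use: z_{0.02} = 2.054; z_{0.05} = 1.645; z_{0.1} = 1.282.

With allocation ratio k = n₂/n₁ = 1.5, Var(x̄₁−x̄₂) = σ²(1/n₁ + 1/(k·n₁)) = σ²·(k+1)/(k·n₁).
So n₁ = (1 + 1/k)·((z_{α/2} + z_β)/d)² = 1.667 × (2.927/0.58)².
n₁ = 1.667 × 25.47 = 42.4.
Round up: n₁ = 43, giving n₂ = ⌈1.5 × 43⌉ = ⌈64.5⌉ = 65.

n₁ = 43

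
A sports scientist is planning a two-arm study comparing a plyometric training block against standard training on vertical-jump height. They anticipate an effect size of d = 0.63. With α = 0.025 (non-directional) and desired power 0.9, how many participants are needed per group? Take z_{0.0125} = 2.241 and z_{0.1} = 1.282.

n = 63 per group

For two independent groups with equal n: n = 2·((z_{α/2} + z_β) / d)².
z_{α/2} + z_β = 2.241 + 1.282 = 3.523.
n = 2 × (3.523 / 0.63)² = 2 × 5.592² = 2 × 31.27 = 62.5.
Round up to the next whole participant.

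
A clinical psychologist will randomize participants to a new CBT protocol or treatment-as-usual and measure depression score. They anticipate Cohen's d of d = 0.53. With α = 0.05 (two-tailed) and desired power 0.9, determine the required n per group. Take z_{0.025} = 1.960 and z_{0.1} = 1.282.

For two independent groups with equal n: n = 2·((z_{α/2} + z_β) / d)².
z_{α/2} + z_β = 1.960 + 1.282 = 3.242.
n = 2 × (3.242 / 0.53)² = 2 × 6.117² = 2 × 37.42 = 74.8.
Round up to the next whole participant.

n = 75 per group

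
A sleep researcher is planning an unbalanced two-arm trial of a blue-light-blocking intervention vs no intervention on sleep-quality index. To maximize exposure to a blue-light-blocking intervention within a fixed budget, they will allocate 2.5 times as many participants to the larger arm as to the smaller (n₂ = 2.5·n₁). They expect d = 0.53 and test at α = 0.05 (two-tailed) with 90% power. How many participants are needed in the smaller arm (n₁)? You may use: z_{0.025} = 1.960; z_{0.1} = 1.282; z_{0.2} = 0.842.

n₁ = 53

With allocation ratio k = n₂/n₁ = 2.5, Var(x̄₁−x̄₂) = σ²(1/n₁ + 1/(k·n₁)) = σ²·(k+1)/(k·n₁).
So n₁ = (1 + 1/k)·((z_{α/2} + z_β)/d)² = 1.400 × (3.242/0.53)².
n₁ = 1.400 × 37.42 = 52.4.
Round up: n₁ = 53, giving n₂ = ⌈2.5 × 53⌉ = ⌈132.5⌉ = 133.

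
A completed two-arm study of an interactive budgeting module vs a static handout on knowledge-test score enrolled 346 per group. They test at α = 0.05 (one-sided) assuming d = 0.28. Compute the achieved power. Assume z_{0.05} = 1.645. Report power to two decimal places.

For two equal groups, power = Φ(d·√(n/2) − z_{α}).
d·√(n/2) = 0.28 × √(346/2) = 0.28 × 13.153 = 3.683.
z_β = 3.683 − 1.645 = 2.038.
Power = Φ(2.038) = 0.979.

power ≈ 0.98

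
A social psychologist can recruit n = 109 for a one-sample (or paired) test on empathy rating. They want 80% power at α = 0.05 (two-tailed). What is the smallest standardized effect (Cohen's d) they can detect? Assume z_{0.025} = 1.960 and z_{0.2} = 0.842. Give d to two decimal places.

For a single sample (or paired design) of n = 109: d_min = (z_{α/2} + z_β)/√n.
z-sum = 1.960 + 0.842 = 2.802.
d_min = 2.802 / √109 = 2.802 / 10.440 = 0.268.

d_min ≈ 0.27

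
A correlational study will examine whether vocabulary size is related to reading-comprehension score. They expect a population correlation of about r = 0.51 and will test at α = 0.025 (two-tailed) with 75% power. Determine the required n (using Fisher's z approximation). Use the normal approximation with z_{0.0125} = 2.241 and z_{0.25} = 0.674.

Fisher's z: C = ½·ln((1+r)/(1−r)) = ½·ln(3.0816) = 0.5627.
n = ((z_{α/2} + z_β)/C)² + 3.
(2.241 + 0.674) / 0.5627 = 2.915 / 0.5627 = 5.180.
n = 5.180² + 3 = 26.84 + 3 = 29.8.
Round up.

n = 30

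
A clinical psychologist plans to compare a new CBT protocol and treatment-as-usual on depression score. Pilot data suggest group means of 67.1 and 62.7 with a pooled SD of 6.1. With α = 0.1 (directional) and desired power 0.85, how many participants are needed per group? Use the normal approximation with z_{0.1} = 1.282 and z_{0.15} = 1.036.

Cohen's d = |M₁ − M₂| / SD_pooled = |67.1 − 62.7| / 6.1 = 4.4 / 6.1 = 0.721.
For two independent groups with equal n: n = 2·((z_{α} + z_β) / d)².
z_{α} + z_β = 1.282 + 1.036 = 2.318.
n = 2 × (2.318 / 0.721)² = 2 × 3.215² = 2 × 10.34 = 20.7.
Round up to the next whole participant.

n = 21 per group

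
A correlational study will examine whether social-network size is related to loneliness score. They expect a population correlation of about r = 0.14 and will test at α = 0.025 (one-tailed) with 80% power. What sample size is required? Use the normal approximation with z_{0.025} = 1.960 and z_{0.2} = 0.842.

Fisher's z: C = ½·ln((1+r)/(1−r)) = ½·ln(1.3256) = 0.1409.
n = ((z_{α} + z_β)/C)² + 3.
(1.960 + 0.842) / 0.1409 = 2.802 / 0.1409 = 19.886.
n = 19.886² + 3 = 395.47 + 3 = 398.5.
Round up.

n = 399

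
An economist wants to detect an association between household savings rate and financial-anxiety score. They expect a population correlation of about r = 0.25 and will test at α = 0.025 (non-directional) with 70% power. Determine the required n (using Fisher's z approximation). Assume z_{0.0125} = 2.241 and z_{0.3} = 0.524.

Fisher's z: C = ½·ln((1+r)/(1−r)) = ½·ln(1.6667) = 0.2554.
n = ((z_{α/2} + z_β)/C)² + 3.
(2.241 + 0.524) / 0.2554 = 2.765 / 0.2554 = 10.826.
n = 10.826² + 3 = 117.21 + 3 = 120.2.
Round up.

n = 121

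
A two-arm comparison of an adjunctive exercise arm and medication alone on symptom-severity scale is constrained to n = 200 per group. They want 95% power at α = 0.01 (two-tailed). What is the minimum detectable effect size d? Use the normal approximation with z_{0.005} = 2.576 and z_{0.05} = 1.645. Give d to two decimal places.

For two independent groups of n = 200 each: d_min = (z_{α/2} + z_β)·√(2/n).
z-sum = 2.576 + 1.645 = 4.221.
d_min = 4.221 × √(2/200) = 4.221 × 0.1000 = 0.422.

d_min ≈ 0.42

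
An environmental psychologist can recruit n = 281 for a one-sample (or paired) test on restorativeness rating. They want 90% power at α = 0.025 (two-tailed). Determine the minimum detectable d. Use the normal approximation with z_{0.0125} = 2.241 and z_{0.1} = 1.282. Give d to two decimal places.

d_min ≈ 0.21

For a single sample (or paired design) of n = 281: d_min = (z_{α/2} + z_β)/√n.
z-sum = 2.241 + 1.282 = 3.523.
d_min = 3.523 / √281 = 3.523 / 16.763 = 0.210.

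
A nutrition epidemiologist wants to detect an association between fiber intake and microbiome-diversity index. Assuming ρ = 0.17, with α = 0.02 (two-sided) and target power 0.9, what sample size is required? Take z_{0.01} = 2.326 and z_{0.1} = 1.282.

n = 445

Fisher's z: C = ½·ln((1+r)/(1−r)) = ½·ln(1.4096) = 0.1717.
n = ((z_{α/2} + z_β)/C)² + 3.
(2.326 + 1.282) / 0.1717 = 3.608 / 0.1717 = 21.013.
n = 21.013² + 3 = 441.56 + 3 = 444.6.
Round up.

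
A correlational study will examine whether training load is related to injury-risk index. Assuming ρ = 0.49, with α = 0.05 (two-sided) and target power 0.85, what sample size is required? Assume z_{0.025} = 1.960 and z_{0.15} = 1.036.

n = 35

Fisher's z: C = ½·ln((1+r)/(1−r)) = ½·ln(2.9216) = 0.5361.
n = ((z_{α/2} + z_β)/C)² + 3.
(1.960 + 1.036) / 0.5361 = 2.996 / 0.5361 = 5.589.
n = 5.589² + 3 = 31.23 + 3 = 34.2.
Round up.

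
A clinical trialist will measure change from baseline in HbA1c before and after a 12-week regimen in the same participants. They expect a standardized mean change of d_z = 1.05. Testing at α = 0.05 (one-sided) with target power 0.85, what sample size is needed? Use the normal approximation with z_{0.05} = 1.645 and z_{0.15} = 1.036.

For a paired (one-sample on differences) test: n = ((z_{α} + z_β) / d)².
z_{α} + z_β = 1.645 + 1.036 = 2.681.
n = (2.681 / 1.05)² = 2.553² = 6.52.
Round up.

n = 7 pairs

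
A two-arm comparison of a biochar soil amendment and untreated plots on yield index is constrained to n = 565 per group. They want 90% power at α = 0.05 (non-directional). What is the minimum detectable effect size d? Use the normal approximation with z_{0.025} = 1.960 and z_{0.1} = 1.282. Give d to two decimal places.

For two independent groups of n = 565 each: d_min = (z_{α/2} + z_β)·√(2/n).
z-sum = 1.960 + 1.282 = 3.242.
d_min = 3.242 × √(2/565) = 3.242 × 0.0595 = 0.193.

d_min ≈ 0.19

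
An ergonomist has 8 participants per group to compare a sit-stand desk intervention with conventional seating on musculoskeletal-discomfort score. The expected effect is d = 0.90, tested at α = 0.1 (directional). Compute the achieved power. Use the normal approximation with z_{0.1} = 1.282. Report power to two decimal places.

For two equal groups, power = Φ(d·√(n/2) − z_{α}).
d·√(n/2) = 0.90 × √(8/2) = 0.90 × 2.000 = 1.800.
z_β = 1.800 − 1.282 = 0.518.
Power = Φ(0.518) = 0.698.

power ≈ 0.70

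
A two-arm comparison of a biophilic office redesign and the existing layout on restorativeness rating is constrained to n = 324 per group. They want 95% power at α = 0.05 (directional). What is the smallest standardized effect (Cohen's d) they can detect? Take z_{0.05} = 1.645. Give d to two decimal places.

For two independent groups of n = 324 each: d_min = (z_{α} + z_β)·√(2/n).
z-sum = 1.645 + 1.645 = 3.290.
d_min = 3.290 × √(2/324) = 3.290 × 0.0786 = 0.258.

d_min ≈ 0.26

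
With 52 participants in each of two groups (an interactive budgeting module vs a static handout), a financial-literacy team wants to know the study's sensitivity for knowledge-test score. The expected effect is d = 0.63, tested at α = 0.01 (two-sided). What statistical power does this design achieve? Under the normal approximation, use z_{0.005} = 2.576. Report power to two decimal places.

power ≈ 0.74

For two equal groups, power = Φ(d·√(n/2) − z_{α/2}).
d·√(n/2) = 0.63 × √(52/2) = 0.63 × 5.099 = 3.212.
z_β = 3.212 − 2.576 = 0.636.
Power = Φ(0.636) = 0.738.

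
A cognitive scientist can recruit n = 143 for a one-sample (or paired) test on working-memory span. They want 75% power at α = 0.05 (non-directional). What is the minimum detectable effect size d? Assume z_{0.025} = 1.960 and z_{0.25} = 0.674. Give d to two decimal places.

d_min ≈ 0.22

For a single sample (or paired design) of n = 143: d_min = (z_{α/2} + z_β)/√n.
z-sum = 1.960 + 0.674 = 2.634.
d_min = 2.634 / √143 = 2.634 / 11.958 = 0.220.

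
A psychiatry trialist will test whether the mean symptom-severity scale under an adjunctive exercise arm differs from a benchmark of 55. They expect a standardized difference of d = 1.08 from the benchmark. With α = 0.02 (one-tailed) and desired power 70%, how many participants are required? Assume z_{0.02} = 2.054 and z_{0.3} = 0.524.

n = 6

For a one-sample test: n = ((z_{α} + z_β) / d)².
z_{α} + z_β = 2.054 + 0.524 = 2.578.
n = (2.578 / 1.08)² = 2.387² = 5.70.
Round up.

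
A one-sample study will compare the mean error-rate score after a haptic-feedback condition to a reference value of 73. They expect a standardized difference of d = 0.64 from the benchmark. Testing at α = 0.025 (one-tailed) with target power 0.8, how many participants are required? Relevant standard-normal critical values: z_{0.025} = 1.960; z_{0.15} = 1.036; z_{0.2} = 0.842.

For a one-sample test: n = ((z_{α} + z_β) / d)².
z_{α} + z_β = 1.960 + 0.842 = 2.802.
n = (2.802 / 0.64)² = 4.378² = 19.17.
Round up.

n = 20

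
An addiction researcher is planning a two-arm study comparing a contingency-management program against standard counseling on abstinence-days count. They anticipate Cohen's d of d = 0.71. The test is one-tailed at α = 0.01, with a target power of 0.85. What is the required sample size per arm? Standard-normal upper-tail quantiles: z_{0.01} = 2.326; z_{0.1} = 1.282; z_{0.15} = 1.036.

n = 45 per group

For two independent groups with equal n: n = 2·((z_{α} + z_β) / d)².
z_{α} + z_β = 2.326 + 1.036 = 3.362.
n = 2 × (3.362 / 0.71)² = 2 × 4.735² = 2 × 22.42 = 44.8.
Round up to the next whole participant.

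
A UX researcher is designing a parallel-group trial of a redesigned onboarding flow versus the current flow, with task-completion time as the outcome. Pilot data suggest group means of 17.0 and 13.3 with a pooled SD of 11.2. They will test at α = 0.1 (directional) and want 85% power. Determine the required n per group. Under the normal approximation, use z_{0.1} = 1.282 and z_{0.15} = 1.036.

Cohen's d = |M₁ − M₂| / SD_pooled = |17.0 − 13.3| / 11.2 = 3.7 / 11.2 = 0.330.
For two independent groups with equal n: n = 2·((z_{α} + z_β) / d)².
z_{α} + z_β = 1.282 + 1.036 = 2.318.
n = 2 × (2.318 / 0.330)² = 2 × 7.024² = 2 × 49.34 = 98.7.
Round up to the next whole participant.

n = 99 per group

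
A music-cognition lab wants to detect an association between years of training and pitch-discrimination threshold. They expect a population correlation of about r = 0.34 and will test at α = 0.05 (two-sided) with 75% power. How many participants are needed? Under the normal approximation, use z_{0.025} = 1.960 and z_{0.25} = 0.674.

n = 59

Fisher's z: C = ½·ln((1+r)/(1−r)) = ½·ln(2.0303) = 0.3541.
n = ((z_{α/2} + z_β)/C)² + 3.
(1.960 + 0.674) / 0.3541 = 2.634 / 0.3541 = 7.439.
n = 7.439² + 3 = 55.33 + 3 = 58.3.
Round up.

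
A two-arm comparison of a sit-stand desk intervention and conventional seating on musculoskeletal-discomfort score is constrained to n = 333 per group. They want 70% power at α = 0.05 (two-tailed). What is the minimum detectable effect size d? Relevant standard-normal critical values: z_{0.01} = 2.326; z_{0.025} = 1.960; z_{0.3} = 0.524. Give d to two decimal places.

d_min ≈ 0.19

For two independent groups of n = 333 each: d_min = (z_{α/2} + z_β)·√(2/n).
z-sum = 1.960 + 0.524 = 2.484.
d_min = 2.484 × √(2/333) = 2.484 × 0.0775 = 0.193.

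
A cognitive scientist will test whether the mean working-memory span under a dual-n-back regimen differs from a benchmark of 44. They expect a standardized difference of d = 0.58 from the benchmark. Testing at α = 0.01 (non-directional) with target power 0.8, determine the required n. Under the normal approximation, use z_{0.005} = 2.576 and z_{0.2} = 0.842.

n = 35

For a one-sample test: n = ((z_{α/2} + z_β) / d)².
z_{α/2} + z_β = 2.576 + 0.842 = 3.418.
n = (3.418 / 0.58)² = 5.893² = 34.73.
Round up.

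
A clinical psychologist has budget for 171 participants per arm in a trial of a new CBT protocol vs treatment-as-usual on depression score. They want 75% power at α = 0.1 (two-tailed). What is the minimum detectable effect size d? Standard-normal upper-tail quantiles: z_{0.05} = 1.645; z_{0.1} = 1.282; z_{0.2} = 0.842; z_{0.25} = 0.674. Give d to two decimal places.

For two independent groups of n = 171 each: d_min = (z_{α/2} + z_β)·√(2/n).
z-sum = 1.645 + 0.674 = 2.319.
d_min = 2.319 × √(2/171) = 2.319 × 0.1081 = 0.251.

d_min ≈ 0.25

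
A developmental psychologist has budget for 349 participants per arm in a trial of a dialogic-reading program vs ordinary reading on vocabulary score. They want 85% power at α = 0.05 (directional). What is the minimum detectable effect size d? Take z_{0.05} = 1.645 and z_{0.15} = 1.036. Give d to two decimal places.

d_min ≈ 0.20

For two independent groups of n = 349 each: d_min = (z_{α} + z_β)·√(2/n).
z-sum = 1.645 + 1.036 = 2.681.
d_min = 2.681 × √(2/349) = 2.681 × 0.0757 = 0.203.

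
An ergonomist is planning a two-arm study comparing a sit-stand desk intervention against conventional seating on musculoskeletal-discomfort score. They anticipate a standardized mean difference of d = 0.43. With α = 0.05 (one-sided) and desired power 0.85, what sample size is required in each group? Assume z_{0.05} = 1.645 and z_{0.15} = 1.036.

For two independent groups with equal n: n = 2·((z_{α} + z_β) / d)².
z_{α} + z_β = 1.645 + 1.036 = 2.681.
n = 2 × (2.681 / 0.43)² = 2 × 6.235² = 2 × 38.87 = 77.7.
Round up to the next whole participant.

n = 78 per group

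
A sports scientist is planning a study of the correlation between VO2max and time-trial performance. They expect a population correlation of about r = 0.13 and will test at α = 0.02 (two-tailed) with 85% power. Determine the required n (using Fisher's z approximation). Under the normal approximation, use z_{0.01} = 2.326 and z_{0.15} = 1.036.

n = 665

Fisher's z: C = ½·ln((1+r)/(1−r)) = ½·ln(1.2989) = 0.1307.
n = ((z_{α/2} + z_β)/C)² + 3.
(2.326 + 1.036) / 0.1307 = 3.362 / 0.1307 = 25.723.
n = 25.723² + 3 = 661.67 + 3 = 664.7.
Round up.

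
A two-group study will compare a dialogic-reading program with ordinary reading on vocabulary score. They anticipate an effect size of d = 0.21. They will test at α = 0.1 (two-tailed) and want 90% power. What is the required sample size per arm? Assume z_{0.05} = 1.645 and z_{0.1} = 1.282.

For two independent groups with equal n: n = 2·((z_{α/2} + z_β) / d)².
z_{α/2} + z_β = 1.645 + 1.282 = 2.927.
n = 2 × (2.927 / 0.21)² = 2 × 13.938² = 2 × 194.27 = 388.5.
Round up to the next whole participant.

n = 389 per group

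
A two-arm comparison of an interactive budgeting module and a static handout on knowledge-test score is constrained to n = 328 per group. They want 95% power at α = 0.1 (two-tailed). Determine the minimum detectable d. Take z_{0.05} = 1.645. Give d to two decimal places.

d_min ≈ 0.26

For two independent groups of n = 328 each: d_min = (z_{α/2} + z_β)·√(2/n).
z-sum = 1.645 + 1.645 = 3.290.
d_min = 3.290 × √(2/328) = 3.290 × 0.0781 = 0.257.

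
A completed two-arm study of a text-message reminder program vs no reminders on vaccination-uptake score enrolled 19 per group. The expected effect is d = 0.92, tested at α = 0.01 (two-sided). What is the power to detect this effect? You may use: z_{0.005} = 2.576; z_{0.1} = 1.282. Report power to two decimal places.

power ≈ 0.60

For two equal groups, power = Φ(d·√(n/2) − z_{α/2}).
d·√(n/2) = 0.92 × √(19/2) = 0.92 × 3.082 = 2.836.
z_β = 2.836 − 2.576 = 0.260.
Power = Φ(0.260) = 0.602.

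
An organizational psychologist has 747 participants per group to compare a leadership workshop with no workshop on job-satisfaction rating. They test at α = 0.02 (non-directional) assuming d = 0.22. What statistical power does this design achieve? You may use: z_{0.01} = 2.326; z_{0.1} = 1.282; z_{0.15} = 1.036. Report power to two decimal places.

power ≈ 0.97

For two equal groups, power = Φ(d·√(n/2) − z_{α/2}).
d·√(n/2) = 0.22 × √(747/2) = 0.22 × 19.326 = 4.252.
z_β = 4.252 − 2.326 = 1.926.
Power = Φ(1.926) = 0.973.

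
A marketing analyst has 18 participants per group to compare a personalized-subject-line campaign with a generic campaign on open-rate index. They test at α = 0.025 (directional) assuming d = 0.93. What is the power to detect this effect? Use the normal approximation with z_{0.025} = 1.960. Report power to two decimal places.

For two equal groups, power = Φ(d·√(n/2) − z_{α}).
d·√(n/2) = 0.93 × √(18/2) = 0.93 × 3.000 = 2.790.
z_β = 2.790 − 1.960 = 0.830.
Power = Φ(0.830) = 0.797.

power ≈ 0.80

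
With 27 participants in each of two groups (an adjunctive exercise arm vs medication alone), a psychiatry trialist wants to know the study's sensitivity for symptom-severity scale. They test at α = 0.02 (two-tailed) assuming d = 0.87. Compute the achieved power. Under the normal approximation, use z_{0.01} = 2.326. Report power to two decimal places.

power ≈ 0.81

For two equal groups, power = Φ(d·√(n/2) − z_{α/2}).
d·√(n/2) = 0.87 × √(27/2) = 0.87 × 3.674 = 3.197.
z_β = 3.197 − 2.326 = 0.871.
Power = Φ(0.871) = 0.808.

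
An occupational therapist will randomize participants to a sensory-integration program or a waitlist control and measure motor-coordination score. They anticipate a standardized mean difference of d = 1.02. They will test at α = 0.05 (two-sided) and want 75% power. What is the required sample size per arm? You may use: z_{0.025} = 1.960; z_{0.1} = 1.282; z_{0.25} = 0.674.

n = 14 per group

For two independent groups with equal n: n = 2·((z_{α/2} + z_β) / d)².
z_{α/2} + z_β = 1.960 + 0.674 = 2.634.
n = 2 × (2.634 / 1.02)² = 2 × 2.582² = 2 × 6.67 = 13.3.
Round up to the next whole participant.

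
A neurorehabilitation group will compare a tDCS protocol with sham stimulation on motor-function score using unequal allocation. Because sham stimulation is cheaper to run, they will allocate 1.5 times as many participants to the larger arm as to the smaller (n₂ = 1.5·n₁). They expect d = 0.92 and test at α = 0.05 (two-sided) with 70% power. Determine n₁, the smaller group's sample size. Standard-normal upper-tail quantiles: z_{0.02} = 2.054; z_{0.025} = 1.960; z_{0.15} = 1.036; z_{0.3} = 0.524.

n₁ = 13

With allocation ratio k = n₂/n₁ = 1.5, Var(x̄₁−x̄₂) = σ²(1/n₁ + 1/(k·n₁)) = σ²·(k+1)/(k·n₁).
So n₁ = (1 + 1/k)·((z_{α/2} + z_β)/d)² = 1.667 × (2.484/0.92)².
n₁ = 1.667 × 7.29 = 12.1.
Round up: n₁ = 13, giving n₂ = ⌈1.5 × 13⌉ = ⌈19.5⌉ = 20.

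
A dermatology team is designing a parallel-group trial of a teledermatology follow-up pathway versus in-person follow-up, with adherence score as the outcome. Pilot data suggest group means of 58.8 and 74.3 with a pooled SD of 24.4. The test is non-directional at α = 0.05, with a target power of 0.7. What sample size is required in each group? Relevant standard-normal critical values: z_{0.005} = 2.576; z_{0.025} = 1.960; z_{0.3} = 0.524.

Cohen's d = |M₁ − M₂| / SD_pooled = |58.8 − 74.3| / 24.4 = 15.5 / 24.4 = 0.635.
For two independent groups with equal n: n = 2·((z_{α/2} + z_β) / d)².
z_{α/2} + z_β = 1.960 + 0.524 = 2.484.
n = 2 × (2.484 / 0.635)² = 2 × 3.912² = 2 × 15.30 = 30.6.
Round up to the next whole participant.

n = 31 per group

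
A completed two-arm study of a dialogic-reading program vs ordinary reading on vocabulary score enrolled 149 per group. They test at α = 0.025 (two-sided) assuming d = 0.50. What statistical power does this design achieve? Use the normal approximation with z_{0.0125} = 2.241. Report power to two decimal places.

power ≈ 0.98

For two equal groups, power = Φ(d·√(n/2) − z_{α/2}).
d·√(n/2) = 0.50 × √(149/2) = 0.50 × 8.631 = 4.316.
z_β = 4.316 − 2.241 = 2.075.
Power = Φ(2.075) = 0.981.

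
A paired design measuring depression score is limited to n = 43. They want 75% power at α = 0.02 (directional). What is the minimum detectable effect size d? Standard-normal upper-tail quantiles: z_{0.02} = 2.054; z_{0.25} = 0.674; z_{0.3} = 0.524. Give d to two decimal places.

For a single sample (or paired design) of n = 43: d_min = (z_{α} + z_β)/√n.
z-sum = 2.054 + 0.674 = 2.728.
d_min = 2.728 / √43 = 2.728 / 6.557 = 0.416.

d_min ≈ 0.42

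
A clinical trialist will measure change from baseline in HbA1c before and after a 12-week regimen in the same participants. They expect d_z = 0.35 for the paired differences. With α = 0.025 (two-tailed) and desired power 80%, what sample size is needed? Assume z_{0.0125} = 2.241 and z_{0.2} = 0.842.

For a paired (one-sample on differences) test: n = ((z_{α/2} + z_β) / d)².
z_{α/2} + z_β = 2.241 + 0.842 = 3.083.
n = (3.083 / 0.35)² = 8.809² = 77.59.
Round up.

n = 78 pairs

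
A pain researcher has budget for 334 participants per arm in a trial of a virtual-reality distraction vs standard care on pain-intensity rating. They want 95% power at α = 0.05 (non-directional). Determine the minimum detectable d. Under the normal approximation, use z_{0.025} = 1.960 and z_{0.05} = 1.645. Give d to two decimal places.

d_min ≈ 0.28

For two independent groups of n = 334 each: d_min = (z_{α/2} + z_β)·√(2/n).
z-sum = 1.960 + 1.645 = 3.605.
d_min = 3.605 × √(2/334) = 3.605 × 0.0774 = 0.279.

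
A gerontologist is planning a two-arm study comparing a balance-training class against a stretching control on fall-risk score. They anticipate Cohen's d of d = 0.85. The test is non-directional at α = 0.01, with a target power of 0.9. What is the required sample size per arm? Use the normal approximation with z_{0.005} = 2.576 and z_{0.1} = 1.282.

n = 42 per group

For two independent groups with equal n: n = 2·((z_{α/2} + z_β) / d)².
z_{α/2} + z_β = 2.576 + 1.282 = 3.858.
n = 2 × (3.858 / 0.85)² = 2 × 4.539² = 2 × 20.60 = 41.2.
Round up to the next whole participant.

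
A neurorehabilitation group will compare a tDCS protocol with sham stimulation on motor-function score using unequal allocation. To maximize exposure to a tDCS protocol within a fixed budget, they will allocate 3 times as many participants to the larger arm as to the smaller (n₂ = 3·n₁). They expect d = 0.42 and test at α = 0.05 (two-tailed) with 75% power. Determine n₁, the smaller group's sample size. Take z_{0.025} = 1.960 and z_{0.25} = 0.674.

n₁ = 53

With allocation ratio k = n₂/n₁ = 3, Var(x̄₁−x̄₂) = σ²(1/n₁ + 1/(k·n₁)) = σ²·(k+1)/(k·n₁).
So n₁ = (1 + 1/k)·((z_{α/2} + z_β)/d)² = 1.333 × (2.634/0.42)².
n₁ = 1.333 × 39.33 = 52.4.
Round up: n₁ = 53, giving n₂ = 3 × 53 = 159.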